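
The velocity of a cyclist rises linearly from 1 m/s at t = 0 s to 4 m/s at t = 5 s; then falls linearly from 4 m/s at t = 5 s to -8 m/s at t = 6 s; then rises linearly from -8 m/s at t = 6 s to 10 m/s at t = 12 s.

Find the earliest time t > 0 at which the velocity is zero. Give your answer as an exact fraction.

t = 16/3 s

v changes sign on 5–6 s (from 4 to -8); the graph is linear there, so v = 0 at t = 5 + (-4)·(6 − 5)/(-8 − 4) = 16/3 s.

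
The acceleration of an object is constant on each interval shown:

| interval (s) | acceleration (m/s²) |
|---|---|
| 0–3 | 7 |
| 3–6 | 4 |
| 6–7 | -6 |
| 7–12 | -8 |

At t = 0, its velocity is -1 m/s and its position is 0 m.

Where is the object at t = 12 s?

165.5 m

On each constant-a segment, Δv = aΔt and Δx = v₀Δt + ½aΔt²; chain segment to segment.
0–3 s: v starts -1 m/s; Δx = -1·3 + ½·7·3² = 28.5 m; v ends 20 m/s.
3–6 s: v starts 20 m/s; Δx = 20·3 + ½·4·3² = 78 m; v ends 32 m/s.
6–7 s: v starts 32 m/s; Δx = 32·1 + ½·-6·1² = 29 m; v ends 26 m/s.
7–12 s: v starts 26 m/s; Δx = 26·5 + ½·-8·5² = 30 m; v ends -14 m/s.
x(12) = 0 + Σ Δx = 165.5 m.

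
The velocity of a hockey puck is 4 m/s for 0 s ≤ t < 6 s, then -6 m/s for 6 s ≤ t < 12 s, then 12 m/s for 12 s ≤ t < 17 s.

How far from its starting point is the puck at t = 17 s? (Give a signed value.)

Displacement is the signed area under the v-t curve.
0–6 s: 4 × 6 = 24 m
6–12 s: -6 × 6 = -36 m
12–17 s: 12 × 5 = 60 m
Net displacement = 48 m

48 m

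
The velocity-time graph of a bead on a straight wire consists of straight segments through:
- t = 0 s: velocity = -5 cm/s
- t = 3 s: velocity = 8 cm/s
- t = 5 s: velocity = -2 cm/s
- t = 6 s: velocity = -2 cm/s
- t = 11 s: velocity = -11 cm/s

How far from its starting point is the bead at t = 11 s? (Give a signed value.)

Displacement is the signed area under the v-t curve.
0–3 s: ½(-5 + 8)(3) = 4.5 cm
3–5 s: ½(8 + -2)(2) = 6 cm
5–6 s: -2 × 1 = -2 cm
6–11 s: ½(-2 + -11)(5) = -32.5 cm
Net displacement = -24 cm

-24 cm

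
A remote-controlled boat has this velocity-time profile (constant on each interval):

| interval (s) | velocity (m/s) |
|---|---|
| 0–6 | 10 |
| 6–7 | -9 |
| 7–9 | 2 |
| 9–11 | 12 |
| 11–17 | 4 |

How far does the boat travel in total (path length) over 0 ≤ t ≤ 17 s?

121 m

Total distance travelled is ∫|v| dt — sum the magnitudes of each area piece.
0–6 s: |10| × 6 = 60 m
6–7 s: |-9| × 1 = 9 m
7–9 s: |2| × 2 = 4 m
9–11 s: |12| × 2 = 24 m
11–17 s: |4| × 6 = 24 m
Total distance = 121 m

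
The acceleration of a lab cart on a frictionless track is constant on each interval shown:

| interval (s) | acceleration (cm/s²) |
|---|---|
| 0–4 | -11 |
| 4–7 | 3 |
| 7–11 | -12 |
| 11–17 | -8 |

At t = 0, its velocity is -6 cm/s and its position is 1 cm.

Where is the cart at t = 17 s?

-1185.5 cm

On each constant-a segment, Δv = aΔt and Δx = v₀Δt + ½aΔt²; chain segment to segment.
0–4 s: v starts -6 cm/s; Δx = -6·4 + ½·-11·4² = -112 cm; v ends -50 cm/s.
4–7 s: v starts -50 cm/s; Δx = -50·3 + ½·3·3² = -136.5 cm; v ends -41 cm/s.
7–11 s: v starts -41 cm/s; Δx = -41·4 + ½·-12·4² = -260 cm; v ends -89 cm/s.
11–17 s: v starts -89 cm/s; Δx = -89·6 + ½·-8·6² = -678 cm; v ends -137 cm/s.
x(17) = 1 + Σ Δx = -1185.5 cm.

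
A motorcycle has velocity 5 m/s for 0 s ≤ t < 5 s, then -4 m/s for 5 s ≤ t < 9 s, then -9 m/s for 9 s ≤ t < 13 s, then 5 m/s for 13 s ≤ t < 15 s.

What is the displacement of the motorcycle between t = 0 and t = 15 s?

Displacement is the signed area under the v-t curve.
0–5 s: 5 × 5 = 25 m
5–9 s: -4 × 4 = -16 m
9–13 s: -9 × 4 = -36 m
13–15 s: 5 × 2 = 10 m
Net displacement = -17 m

-17 m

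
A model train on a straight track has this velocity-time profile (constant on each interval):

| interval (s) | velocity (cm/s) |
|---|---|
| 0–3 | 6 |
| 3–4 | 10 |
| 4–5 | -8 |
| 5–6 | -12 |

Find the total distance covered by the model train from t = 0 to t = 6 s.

48 cm

Total distance travelled is ∫|v| dt — sum the magnitudes of each area piece.
0–3 s: |6| × 3 = 18 cm
3–4 s: |10| × 1 = 10 cm
4–5 s: |-8| × 1 = 8 cm
5–6 s: |-12| × 1 = 12 cm
Total distance = 48 cm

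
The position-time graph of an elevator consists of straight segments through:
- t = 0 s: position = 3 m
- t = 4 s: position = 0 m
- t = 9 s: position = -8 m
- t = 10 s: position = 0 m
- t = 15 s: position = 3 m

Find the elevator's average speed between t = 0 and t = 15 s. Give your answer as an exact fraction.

Average speed = (total path length)/(elapsed time); on a piecewise-linear x-t graph the path length is Σ|Δx|.
0–4 s: |Δx| = |0 − 3| = 3 m
4–9 s: |Δx| = |-8 − 0| = 8 m
9–10 s: |Δx| = |0 − -8| = 8 m
10–15 s: |Δx| = |3 − 0| = 3 m
Total path = 22 m; average speed = 22/15 = 22/15 m/s.

22/15 m/s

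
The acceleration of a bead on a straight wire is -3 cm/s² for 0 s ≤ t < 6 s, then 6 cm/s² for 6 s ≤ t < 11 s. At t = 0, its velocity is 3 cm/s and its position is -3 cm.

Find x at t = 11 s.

-39 cm

On each constant-a segment, Δv = aΔt and Δx = v₀Δt + ½aΔt²; chain segment to segment.
0–6 s: v starts 3 cm/s; Δx = 3·6 + ½·-3·6² = -36 cm; v ends -15 cm/s.
6–11 s: v starts -15 cm/s; Δx = -15·5 + ½·6·5² = 0 cm; v ends 15 cm/s.
x(11) = -3 + Σ Δx = -39 cm.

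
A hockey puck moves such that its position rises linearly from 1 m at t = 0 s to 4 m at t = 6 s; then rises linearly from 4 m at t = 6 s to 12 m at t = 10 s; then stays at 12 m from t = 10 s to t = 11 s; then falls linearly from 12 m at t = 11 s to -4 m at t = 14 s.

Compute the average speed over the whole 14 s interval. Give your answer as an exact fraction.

27/14 m/s

Average speed = (total path length)/(elapsed time); on a piecewise-linear x-t graph the path length is Σ|Δx|.
0–6 s: |Δx| = |4 − 1| = 3 m
6–10 s: |Δx| = |12 − 4| = 8 m
10–11 s: |Δx| = |12 − 12| = 0 m
11–14 s: |Δx| = |-4 − 12| = 16 m
Total path = 27 m; average speed = 27/14 = 27/14 m/s.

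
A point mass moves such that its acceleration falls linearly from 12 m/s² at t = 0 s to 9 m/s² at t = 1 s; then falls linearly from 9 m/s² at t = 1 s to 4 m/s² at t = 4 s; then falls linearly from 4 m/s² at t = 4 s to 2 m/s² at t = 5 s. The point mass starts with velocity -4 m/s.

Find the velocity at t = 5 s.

Δv equals the area under the a-t graph; then v = v₀ + Δv.
0–1 s: ½(12 + 9)(1) = 10.5 m/s
1–4 s: ½(9 + 4)(3) = 19.5 m/s
4–5 s: ½(4 + 2)(1) = 3 m/s
Δv = 33 m/s, so v(5) = -4 + (33) = 29 m/s.

29 m/s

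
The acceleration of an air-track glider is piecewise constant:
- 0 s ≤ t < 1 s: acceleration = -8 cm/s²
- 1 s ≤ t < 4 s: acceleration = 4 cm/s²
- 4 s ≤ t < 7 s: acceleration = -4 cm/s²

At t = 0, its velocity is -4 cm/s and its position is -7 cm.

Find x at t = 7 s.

On each constant-a segment, Δv = aΔt and Δx = v₀Δt + ½aΔt²; chain segment to segment.
0–1 s: v starts -4 cm/s; Δx = -4·1 + ½·-8·1² = -8 cm; v ends -12 cm/s.
1–4 s: v starts -12 cm/s; Δx = -12·3 + ½·4·3² = -18 cm; v ends 0 cm/s.
4–7 s: v starts 0 cm/s; Δx = 0·3 + ½·-4·3² = -18 cm; v ends -12 cm/s.
x(7) = -7 + Σ Δx = -51 cm.

-51 cm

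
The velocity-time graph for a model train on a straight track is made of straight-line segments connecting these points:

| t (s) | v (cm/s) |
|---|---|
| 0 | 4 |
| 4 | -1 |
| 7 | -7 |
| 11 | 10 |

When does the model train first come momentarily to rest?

v changes sign on 0–4 s (from 4 to -1); the graph is linear there, so v = 0 at t = 0 + (-4)·(4 − 0)/(-1 − 4) = 3.2 s.

t = 3.2 s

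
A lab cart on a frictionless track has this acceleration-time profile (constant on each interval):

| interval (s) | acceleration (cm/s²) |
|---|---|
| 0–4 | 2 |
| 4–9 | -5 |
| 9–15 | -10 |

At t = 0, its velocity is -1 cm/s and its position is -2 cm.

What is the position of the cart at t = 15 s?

On each constant-a segment, Δv = aΔt and Δx = v₀Δt + ½aΔt²; chain segment to segment.
0–4 s: v starts -1 cm/s; Δx = -1·4 + ½·2·4² = 12 cm; v ends 7 cm/s.
4–9 s: v starts 7 cm/s; Δx = 7·5 + ½·-5·5² = -27.5 cm; v ends -18 cm/s.
9–15 s: v starts -18 cm/s; Δx = -18·6 + ½·-10·6² = -288 cm; v ends -78 cm/s.
x(15) = -2 + Σ Δx = -305.5 cm.

-305.5 cm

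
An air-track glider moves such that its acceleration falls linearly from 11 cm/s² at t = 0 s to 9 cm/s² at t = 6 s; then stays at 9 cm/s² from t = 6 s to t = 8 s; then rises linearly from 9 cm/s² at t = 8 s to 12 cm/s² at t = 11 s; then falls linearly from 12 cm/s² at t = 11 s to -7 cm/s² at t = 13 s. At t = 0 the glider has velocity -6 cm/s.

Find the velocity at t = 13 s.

108.5 cm/s

Δv equals the area under the a-t graph; then v = v₀ + Δv.
0–6 s: ½(11 + 9)(6) = 60 cm/s
6–8 s: 9 × 2 = 18 cm/s
8–11 s: ½(9 + 12)(3) = 31.5 cm/s
11–13 s: ½(12 + -7)(2) = 5 cm/s
Δv = 114.5 cm/s, so v(13) = -6 + (114.5) = 108.5 cm/s.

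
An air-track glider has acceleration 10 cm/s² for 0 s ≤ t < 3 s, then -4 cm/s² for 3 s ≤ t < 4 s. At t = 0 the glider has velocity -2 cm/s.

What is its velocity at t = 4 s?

24 cm/s

Δv equals the area under the a-t graph; then v = v₀ + Δv.
0–3 s: 10 × 3 = 30 cm/s
3–4 s: -4 × 1 = -4 cm/s
Δv = 26 cm/s, so v(4) = -2 + (26) = 24 cm/s.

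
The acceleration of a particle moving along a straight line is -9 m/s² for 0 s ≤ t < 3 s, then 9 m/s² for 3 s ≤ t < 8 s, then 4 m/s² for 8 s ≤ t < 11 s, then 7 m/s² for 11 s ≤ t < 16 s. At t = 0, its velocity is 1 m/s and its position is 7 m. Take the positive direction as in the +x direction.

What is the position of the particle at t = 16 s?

On each constant-a segment, Δv = aΔt and Δx = v₀Δt + ½aΔt²; chain segment to segment.
0–3 s: v starts 1 m/s; Δx = 1·3 + ½·-9·3² = -37.5 m; v ends -26 m/s.
3–8 s: v starts -26 m/s; Δx = -26·5 + ½·9·5² = -17.5 m; v ends 19 m/s.
8–11 s: v starts 19 m/s; Δx = 19·3 + ½·4·3² = 75 m; v ends 31 m/s.
11–16 s: v starts 31 m/s; Δx = 31·5 + ½·7·5² = 242.5 m; v ends 66 m/s.
x(16) = 7 + Σ Δx = 269.5 m.

269.5 m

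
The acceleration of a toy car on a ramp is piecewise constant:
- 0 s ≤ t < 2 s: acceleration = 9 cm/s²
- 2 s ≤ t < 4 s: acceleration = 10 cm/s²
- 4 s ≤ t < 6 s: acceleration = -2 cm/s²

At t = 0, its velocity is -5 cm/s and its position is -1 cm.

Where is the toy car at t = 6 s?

115 cm

On each constant-a segment, Δv = aΔt and Δx = v₀Δt + ½aΔt²; chain segment to segment.
0–2 s: v starts -5 cm/s; Δx = -5·2 + ½·9·2² = 8 cm; v ends 13 cm/s.
2–4 s: v starts 13 cm/s; Δx = 13·2 + ½·10·2² = 46 cm; v ends 33 cm/s.
4–6 s: v starts 33 cm/s; Δx = 33·2 + ½·-2·2² = 62 cm; v ends 29 cm/s.
x(6) = -1 + Σ Δx = 115 cm.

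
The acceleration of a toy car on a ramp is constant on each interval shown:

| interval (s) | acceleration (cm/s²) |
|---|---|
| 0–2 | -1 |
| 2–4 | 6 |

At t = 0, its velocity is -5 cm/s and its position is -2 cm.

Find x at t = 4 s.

On each constant-a segment, Δv = aΔt and Δx = v₀Δt + ½aΔt²; chain segment to segment.
0–2 s: v starts -5 cm/s; Δx = -5·2 + ½·-1·2² = -12 cm; v ends -7 cm/s.
2–4 s: v starts -7 cm/s; Δx = -7·2 + ½·6·2² = -2 cm; v ends 5 cm/s.
x(4) = -2 + Σ Δx = -16 cm.

-16 cm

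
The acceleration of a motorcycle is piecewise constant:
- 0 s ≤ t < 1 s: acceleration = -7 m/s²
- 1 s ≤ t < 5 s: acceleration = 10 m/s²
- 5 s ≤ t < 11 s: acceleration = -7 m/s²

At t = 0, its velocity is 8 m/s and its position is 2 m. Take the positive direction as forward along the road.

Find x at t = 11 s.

210.5 m

On each constant-a segment, Δv = aΔt and Δx = v₀Δt + ½aΔt²; chain segment to segment.
0–1 s: v starts 8 m/s; Δx = 8·1 + ½·-7·1² = 4.5 m; v ends 1 m/s.
1–5 s: v starts 1 m/s; Δx = 1·4 + ½·10·4² = 84 m; v ends 41 m/s.
5–11 s: v starts 41 m/s; Δx = 41·6 + ½·-7·6² = 120 m; v ends -1 m/s.
x(11) = 2 + Σ Δx = 210.5 m.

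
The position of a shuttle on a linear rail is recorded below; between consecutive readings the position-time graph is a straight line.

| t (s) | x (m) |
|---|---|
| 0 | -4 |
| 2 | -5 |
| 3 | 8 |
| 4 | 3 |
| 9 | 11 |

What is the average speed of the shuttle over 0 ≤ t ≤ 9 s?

Average speed = (total path length)/(elapsed time); on a piecewise-linear x-t graph the path length is Σ|Δx|.
0–2 s: |Δx| = |-5 − -4| = 1 m
2–3 s: |Δx| = |8 − -5| = 13 m
3–4 s: |Δx| = |3 − 8| = 5 m
4–9 s: |Δx| = |11 − 3| = 8 m
Total path = 27 m; average speed = 27/9 = 3 m/s.

3 m/s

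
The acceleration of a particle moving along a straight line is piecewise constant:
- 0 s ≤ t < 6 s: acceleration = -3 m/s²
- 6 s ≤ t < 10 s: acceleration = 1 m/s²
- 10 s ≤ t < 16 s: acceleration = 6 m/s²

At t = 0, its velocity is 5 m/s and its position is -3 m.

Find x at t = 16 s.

On each constant-a segment, Δv = aΔt and Δx = v₀Δt + ½aΔt²; chain segment to segment.
0–6 s: v starts 5 m/s; Δx = 5·6 + ½·-3·6² = -24 m; v ends -13 m/s.
6–10 s: v starts -13 m/s; Δx = -13·4 + ½·1·4² = -44 m; v ends -9 m/s.
10–16 s: v starts -9 m/s; Δx = -9·6 + ½·6·6² = 54 m; v ends 27 m/s.
x(16) = -3 + Σ Δx = -17 m.

-17 m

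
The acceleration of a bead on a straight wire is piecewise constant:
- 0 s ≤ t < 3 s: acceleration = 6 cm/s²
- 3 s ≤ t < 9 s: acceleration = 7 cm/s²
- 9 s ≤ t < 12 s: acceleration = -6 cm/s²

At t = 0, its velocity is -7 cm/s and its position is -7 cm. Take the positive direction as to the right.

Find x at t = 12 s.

On each constant-a segment, Δv = aΔt and Δx = v₀Δt + ½aΔt²; chain segment to segment.
0–3 s: v starts -7 cm/s; Δx = -7·3 + ½·6·3² = 6 cm; v ends 11 cm/s.
3–9 s: v starts 11 cm/s; Δx = 11·6 + ½·7·6² = 192 cm; v ends 53 cm/s.
9–12 s: v starts 53 cm/s; Δx = 53·3 + ½·-6·3² = 132 cm; v ends 35 cm/s.
x(12) = -7 + Σ Δx = 323 cm.

323 cm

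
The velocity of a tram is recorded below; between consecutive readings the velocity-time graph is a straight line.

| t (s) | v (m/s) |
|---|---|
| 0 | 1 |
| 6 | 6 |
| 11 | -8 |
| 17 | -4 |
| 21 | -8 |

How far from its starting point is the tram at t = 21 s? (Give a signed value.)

-44 m

Displacement is the signed area under the v-t curve.
0–6 s: ½(1 + 6)(6) = 21 m
6–11 s: ½(6 + -8)(5) = -5 m
11–17 s: ½(-8 + -4)(6) = -36 m
17–21 s: ½(-4 + -8)(4) = -24 m
Net displacement = -44 m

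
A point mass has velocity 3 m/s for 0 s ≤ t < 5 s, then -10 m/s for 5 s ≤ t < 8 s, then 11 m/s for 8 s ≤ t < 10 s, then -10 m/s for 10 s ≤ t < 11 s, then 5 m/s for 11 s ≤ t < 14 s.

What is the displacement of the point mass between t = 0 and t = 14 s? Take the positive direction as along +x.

12 m

Displacement is the signed area under the v-t curve.
0–5 s: 3 × 5 = 15 m
5–8 s: -10 × 3 = -30 m
8–10 s: 11 × 2 = 22 m
10–11 s: -10 × 1 = -10 m
11–14 s: 5 × 3 = 15 m
Net displacement = 12 m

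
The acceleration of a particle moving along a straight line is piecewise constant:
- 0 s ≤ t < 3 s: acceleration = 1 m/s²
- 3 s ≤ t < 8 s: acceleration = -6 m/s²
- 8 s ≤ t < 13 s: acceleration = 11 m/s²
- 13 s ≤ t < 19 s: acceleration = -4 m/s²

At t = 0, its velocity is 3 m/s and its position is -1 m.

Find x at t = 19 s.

99 m

On each constant-a segment, Δv = aΔt and Δx = v₀Δt + ½aΔt²; chain segment to segment.
0–3 s: v starts 3 m/s; Δx = 3·3 + ½·1·3² = 13.5 m; v ends 6 m/s.
3–8 s: v starts 6 m/s; Δx = 6·5 + ½·-6·5² = -45 m; v ends -24 m/s.
8–13 s: v starts -24 m/s; Δx = -24·5 + ½·11·5² = 17.5 m; v ends 31 m/s.
13–19 s: v starts 31 m/s; Δx = 31·6 + ½·-4·6² = 114 m; v ends 7 m/s.
x(19) = -1 + Σ Δx = 99 m.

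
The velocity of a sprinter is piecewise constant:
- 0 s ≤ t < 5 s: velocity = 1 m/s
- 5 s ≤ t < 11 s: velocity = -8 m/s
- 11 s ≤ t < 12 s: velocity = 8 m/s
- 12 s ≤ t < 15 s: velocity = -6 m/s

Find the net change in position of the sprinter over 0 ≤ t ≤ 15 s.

-53 m

Displacement is the signed area under the v-t curve.
0–5 s: 1 × 5 = 5 m
5–11 s: -8 × 6 = -48 m
11–12 s: 8 × 1 = 8 m
12–15 s: -6 × 3 = -18 m
Net displacement = -53 m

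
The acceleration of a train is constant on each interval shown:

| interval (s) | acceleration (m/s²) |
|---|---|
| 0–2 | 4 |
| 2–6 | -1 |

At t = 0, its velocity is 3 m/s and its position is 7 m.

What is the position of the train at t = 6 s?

57 m

On each constant-a segment, Δv = aΔt and Δx = v₀Δt + ½aΔt²; chain segment to segment.
0–2 s: v starts 3 m/s; Δx = 3·2 + ½·4·2² = 14 m; v ends 11 m/s.
2–6 s: v starts 11 m/s; Δx = 11·4 + ½·-1·4² = 36 m; v ends 7 m/s.
x(6) = 7 + Σ Δx = 57 m.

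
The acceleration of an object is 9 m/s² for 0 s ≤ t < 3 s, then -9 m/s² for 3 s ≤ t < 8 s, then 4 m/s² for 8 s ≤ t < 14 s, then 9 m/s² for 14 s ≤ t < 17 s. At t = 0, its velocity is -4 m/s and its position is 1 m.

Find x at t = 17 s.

18.5 m

On each constant-a segment, Δv = aΔt and Δx = v₀Δt + ½aΔt²; chain segment to segment.
0–3 s: v starts -4 m/s; Δx = -4·3 + ½·9·3² = 28.5 m; v ends 23 m/s.
3–8 s: v starts 23 m/s; Δx = 23·5 + ½·-9·5² = 2.5 m; v ends -22 m/s.
8–14 s: v starts -22 m/s; Δx = -22·6 + ½·4·6² = -60 m; v ends 2 m/s.
14–17 s: v starts 2 m/s; Δx = 2·3 + ½·9·3² = 46.5 m; v ends 29 m/s.
x(17) = 1 + Σ Δx = 18.5 m.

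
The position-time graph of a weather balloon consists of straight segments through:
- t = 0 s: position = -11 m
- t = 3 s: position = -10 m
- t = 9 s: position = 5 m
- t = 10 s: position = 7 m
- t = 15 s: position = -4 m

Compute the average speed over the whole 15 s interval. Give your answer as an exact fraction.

Average speed = (total path length)/(elapsed time); on a piecewise-linear x-t graph the path length is Σ|Δx|.
0–3 s: |Δx| = |-10 − -11| = 1 m
3–9 s: |Δx| = |5 − -10| = 15 m
9–10 s: |Δx| = |7 − 5| = 2 m
10–15 s: |Δx| = |-4 − 7| = 11 m
Total path = 29 m; average speed = 29/15 = 29/15 m/s.

29/15 m/s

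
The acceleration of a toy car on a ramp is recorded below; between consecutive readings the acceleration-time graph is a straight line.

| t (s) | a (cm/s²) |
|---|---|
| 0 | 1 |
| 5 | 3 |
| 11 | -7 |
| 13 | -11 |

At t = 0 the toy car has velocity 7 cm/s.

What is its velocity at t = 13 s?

-13 cm/s

Δv equals the area under the a-t graph; then v = v₀ + Δv.
0–5 s: ½(1 + 3)(5) = 10 cm/s
5–11 s: ½(3 + -7)(6) = -12 cm/s
11–13 s: ½(-7 + -11)(2) = -18 cm/s
Δv = -20 cm/s, so v(13) = 7 + (-20) = -13 cm/s.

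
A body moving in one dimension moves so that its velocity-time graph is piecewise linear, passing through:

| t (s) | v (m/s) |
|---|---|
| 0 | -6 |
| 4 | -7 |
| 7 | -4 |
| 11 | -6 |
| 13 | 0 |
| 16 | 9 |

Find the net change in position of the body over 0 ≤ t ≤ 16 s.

Net displacement equals the area under the velocity-time graph (areas below the axis count negative).
0–4 s: ½(-6 + -7)(4) = -26 m
4–7 s: ½(-7 + -4)(3) = -16.5 m
7–11 s: ½(-4 + -6)(4) = -20 m
11–13 s: ½(-6 + 0)(2) = -6 m
13–16 s: ½(0 + 9)(3) = 13.5 m
Net displacement = -55 m

-55 m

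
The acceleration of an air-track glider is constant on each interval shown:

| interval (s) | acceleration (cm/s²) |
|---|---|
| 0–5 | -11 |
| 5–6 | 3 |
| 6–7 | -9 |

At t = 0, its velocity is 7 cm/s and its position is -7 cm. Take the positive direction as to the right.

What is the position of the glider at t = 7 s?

-205.5 cm

On each constant-a segment, Δv = aΔt and Δx = v₀Δt + ½aΔt²; chain segment to segment.
0–5 s: v starts 7 cm/s; Δx = 7·5 + ½·-11·5² = -102.5 cm; v ends -48 cm/s.
5–6 s: v starts -48 cm/s; Δx = -48·1 + ½·3·1² = -46.5 cm; v ends -45 cm/s.
6–7 s: v starts -45 cm/s; Δx = -45·1 + ½·-9·1² = -49.5 cm; v ends -54 cm/s.
x(7) = -7 + Σ Δx = -205.5 cm.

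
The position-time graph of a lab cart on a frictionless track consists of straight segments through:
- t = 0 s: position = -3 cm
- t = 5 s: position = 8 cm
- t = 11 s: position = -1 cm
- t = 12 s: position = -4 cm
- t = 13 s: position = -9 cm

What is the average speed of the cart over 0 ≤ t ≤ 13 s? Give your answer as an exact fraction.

28/13 cm/s

Average speed = (total path length)/(elapsed time); on a piecewise-linear x-t graph the path length is Σ|Δx|.
0–5 s: |Δx| = |8 − -3| = 11 cm
5–11 s: |Δx| = |-1 − 8| = 9 cm
11–12 s: |Δx| = |-4 − -1| = 3 cm
12–13 s: |Δx| = |-9 − -4| = 5 cm
Total path = 28 cm; average speed = 28/13 = 28/13 cm/s.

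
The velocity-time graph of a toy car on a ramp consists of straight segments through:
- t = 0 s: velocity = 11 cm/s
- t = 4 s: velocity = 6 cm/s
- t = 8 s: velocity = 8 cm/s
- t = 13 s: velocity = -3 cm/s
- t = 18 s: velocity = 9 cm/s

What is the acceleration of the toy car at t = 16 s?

Acceleration is the slope of the v-t graph on 13–18 s: (9 − -3)/(18 − 13) = 2.4 cm/s².

2.4 cm/s²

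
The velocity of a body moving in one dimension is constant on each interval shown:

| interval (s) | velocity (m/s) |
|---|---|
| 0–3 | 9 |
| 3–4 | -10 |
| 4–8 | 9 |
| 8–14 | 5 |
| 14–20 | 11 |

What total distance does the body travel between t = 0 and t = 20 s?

169 m

Total distance travelled is ∫|v| dt — sum the magnitudes of each area piece.
0–3 s: |9| × 3 = 27 m
3–4 s: |-10| × 1 = 10 m
4–8 s: |9| × 4 = 36 m
8–14 s: |5| × 6 = 30 m
14–20 s: |11| × 6 = 66 m
Total distance = 169 m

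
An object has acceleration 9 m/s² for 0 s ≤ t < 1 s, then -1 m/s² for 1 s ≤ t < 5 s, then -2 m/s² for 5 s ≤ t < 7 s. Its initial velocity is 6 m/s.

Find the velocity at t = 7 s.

7 m/s

Δv equals the area under the a-t graph; then v = v₀ + Δv.
0–1 s: 9 × 1 = 9 m/s
1–5 s: -1 × 4 = -4 m/s
5–7 s: -2 × 2 = -4 m/s
Δv = 1 m/s, so v(7) = 6 + (1) = 7 m/s.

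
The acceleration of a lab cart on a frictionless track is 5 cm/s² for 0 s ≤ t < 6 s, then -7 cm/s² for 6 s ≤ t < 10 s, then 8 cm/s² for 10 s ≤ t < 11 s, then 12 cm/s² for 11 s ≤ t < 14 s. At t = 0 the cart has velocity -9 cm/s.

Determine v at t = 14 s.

Δv equals the area under the a-t graph; then v = v₀ + Δv.
0–6 s: 5 × 6 = 30 cm/s
6–10 s: -7 × 4 = -28 cm/s
10–11 s: 8 × 1 = 8 cm/s
11–14 s: 12 × 3 = 36 cm/s
Δv = 46 cm/s, so v(14) = -9 + (46) = 37 cm/s.

37 cm/s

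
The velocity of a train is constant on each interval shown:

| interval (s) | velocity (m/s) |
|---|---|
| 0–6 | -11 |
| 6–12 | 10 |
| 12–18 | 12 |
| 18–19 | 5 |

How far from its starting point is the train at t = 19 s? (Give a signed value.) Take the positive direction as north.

71 m

Displacement is the signed area under the v-t curve.
0–6 s: -11 × 6 = -66 m
6–12 s: 10 × 6 = 60 m
12–18 s: 12 × 6 = 72 m
18–19 s: 5 × 1 = 5 m
Net displacement = 71 m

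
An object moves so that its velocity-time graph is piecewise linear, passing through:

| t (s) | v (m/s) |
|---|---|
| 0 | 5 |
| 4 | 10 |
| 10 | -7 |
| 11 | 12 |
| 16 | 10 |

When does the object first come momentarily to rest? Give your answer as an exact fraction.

t = 128/17 s

v changes sign on 4–10 s (from 10 to -7); the graph is linear there, so v = 0 at t = 4 + (-10)·(10 − 4)/(-7 − 10) = 128/17 s.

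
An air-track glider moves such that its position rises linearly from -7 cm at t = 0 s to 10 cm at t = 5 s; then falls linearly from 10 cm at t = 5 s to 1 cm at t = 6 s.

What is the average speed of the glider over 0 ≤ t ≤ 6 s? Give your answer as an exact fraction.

13/3 cm/s

Average speed = (total path length)/(elapsed time); on a piecewise-linear x-t graph the path length is Σ|Δx|.
0–5 s: |Δx| = |10 − -7| = 17 cm
5–6 s: |Δx| = |1 − 10| = 9 cm
Total path = 26 cm; average speed = 26/6 = 13/3 cm/s.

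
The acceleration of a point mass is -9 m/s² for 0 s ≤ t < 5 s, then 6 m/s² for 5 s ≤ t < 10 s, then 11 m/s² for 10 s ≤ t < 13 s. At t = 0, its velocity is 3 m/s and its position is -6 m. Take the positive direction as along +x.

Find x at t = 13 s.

On each constant-a segment, Δv = aΔt and Δx = v₀Δt + ½aΔt²; chain segment to segment.
0–5 s: v starts 3 m/s; Δx = 3·5 + ½·-9·5² = -97.5 m; v ends -42 m/s.
5–10 s: v starts -42 m/s; Δx = -42·5 + ½·6·5² = -135 m; v ends -12 m/s.
10–13 s: v starts -12 m/s; Δx = -12·3 + ½·11·3² = 13.5 m; v ends 21 m/s.
x(13) = -6 + Σ Δx = -225 m.

-225 m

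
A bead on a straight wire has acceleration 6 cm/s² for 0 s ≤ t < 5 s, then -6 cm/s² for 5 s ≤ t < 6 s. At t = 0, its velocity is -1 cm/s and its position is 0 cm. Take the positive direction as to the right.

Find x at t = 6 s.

96 cm

On each constant-a segment, Δv = aΔt and Δx = v₀Δt + ½aΔt²; chain segment to segment.
0–5 s: v starts -1 cm/s; Δx = -1·5 + ½·6·5² = 70 cm; v ends 29 cm/s.
5–6 s: v starts 29 cm/s; Δx = 29·1 + ½·-6·1² = 26 cm; v ends 23 cm/s.
x(6) = 0 + Σ Δx = 96 cm.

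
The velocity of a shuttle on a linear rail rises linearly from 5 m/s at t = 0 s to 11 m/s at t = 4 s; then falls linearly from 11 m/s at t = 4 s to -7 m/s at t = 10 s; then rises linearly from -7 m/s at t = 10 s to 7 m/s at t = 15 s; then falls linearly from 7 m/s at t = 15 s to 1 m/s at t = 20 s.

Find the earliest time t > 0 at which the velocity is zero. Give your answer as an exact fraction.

t = 23/3 s

v changes sign on 4–10 s (from 11 to -7); the graph is linear there, so v = 0 at t = 4 + (-11)·(10 − 4)/(-7 − 11) = 23/3 s.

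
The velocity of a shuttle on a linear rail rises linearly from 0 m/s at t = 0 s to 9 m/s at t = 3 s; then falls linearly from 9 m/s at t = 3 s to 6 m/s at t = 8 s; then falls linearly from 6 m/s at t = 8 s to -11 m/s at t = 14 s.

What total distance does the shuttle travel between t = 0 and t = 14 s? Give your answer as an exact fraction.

1338/17 m

Total distance travelled is ∫|v| dt — sum the magnitudes of each area piece.
0–3 s: |½(0 + 9)(3)| = 13.5 m
3–8 s: |½(9 + 6)(5)| = 37.5 m
8–14 s: v = 0 at t = 172/17 s; triangle areas 108/17 + 363/17 = 471/17 m
Total distance = 1338/17 m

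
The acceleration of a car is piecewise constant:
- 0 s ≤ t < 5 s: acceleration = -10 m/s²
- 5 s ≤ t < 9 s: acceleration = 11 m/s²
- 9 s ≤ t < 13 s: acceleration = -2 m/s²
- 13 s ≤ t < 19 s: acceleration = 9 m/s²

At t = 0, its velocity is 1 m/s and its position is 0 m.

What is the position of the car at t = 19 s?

-180 m

On each constant-a segment, Δv = aΔt and Δx = v₀Δt + ½aΔt²; chain segment to segment.
0–5 s: v starts 1 m/s; Δx = 1·5 + ½·-10·5² = -120 m; v ends -49 m/s.
5–9 s: v starts -49 m/s; Δx = -49·4 + ½·11·4² = -108 m; v ends -5 m/s.
9–13 s: v starts -5 m/s; Δx = -5·4 + ½·-2·4² = -36 m; v ends -13 m/s.
13–19 s: v starts -13 m/s; Δx = -13·6 + ½·9·6² = 84 m; v ends 41 m/s.
x(19) = 0 + Σ Δx = -180 m.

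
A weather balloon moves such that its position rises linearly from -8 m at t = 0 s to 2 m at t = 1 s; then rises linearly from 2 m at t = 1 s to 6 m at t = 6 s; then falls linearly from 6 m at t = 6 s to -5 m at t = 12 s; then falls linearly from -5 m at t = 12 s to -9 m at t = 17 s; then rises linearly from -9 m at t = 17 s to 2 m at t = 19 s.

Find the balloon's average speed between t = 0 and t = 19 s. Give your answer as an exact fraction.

Average speed = (total path length)/(elapsed time); on a piecewise-linear x-t graph the path length is Σ|Δx|.
0–1 s: |Δx| = |2 − -8| = 10 m
1–6 s: |Δx| = |6 − 2| = 4 m
6–12 s: |Δx| = |-5 − 6| = 11 m
12–17 s: |Δx| = |-9 − -5| = 4 m
17–19 s: |Δx| = |2 − -9| = 11 m
Total path = 40 m; average speed = 40/19 = 40/19 m/s.

40/19 m/s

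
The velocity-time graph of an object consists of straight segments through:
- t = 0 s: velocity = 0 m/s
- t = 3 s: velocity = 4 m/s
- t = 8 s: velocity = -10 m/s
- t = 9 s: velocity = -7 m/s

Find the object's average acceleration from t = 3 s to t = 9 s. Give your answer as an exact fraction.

Average acceleration = Δv/Δt = (-7 − 4)/(9 − 3) = -11/6 m/s².

-11/6 m/s²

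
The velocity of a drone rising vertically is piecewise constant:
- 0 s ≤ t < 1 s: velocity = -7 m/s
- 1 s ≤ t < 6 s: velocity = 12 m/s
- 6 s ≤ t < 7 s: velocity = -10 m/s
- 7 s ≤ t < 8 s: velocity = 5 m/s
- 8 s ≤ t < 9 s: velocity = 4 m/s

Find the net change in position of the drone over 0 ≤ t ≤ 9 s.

52 m

Net displacement equals the area under the velocity-time graph (areas below the axis count negative).
0–1 s: -7 × 1 = -7 m
1–6 s: 12 × 5 = 60 m
6–7 s: -10 × 1 = -10 m
7–8 s: 5 × 1 = 5 m
8–9 s: 4 × 1 = 4 m
Net displacement = 52 m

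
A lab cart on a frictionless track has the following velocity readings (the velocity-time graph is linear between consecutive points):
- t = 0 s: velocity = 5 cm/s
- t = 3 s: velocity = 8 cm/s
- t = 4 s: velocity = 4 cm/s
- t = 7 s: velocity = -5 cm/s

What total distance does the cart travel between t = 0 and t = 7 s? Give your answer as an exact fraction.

97/3 cm

Total distance travelled is ∫|v| dt — sum the magnitudes of each area piece.
0–3 s: |½(5 + 8)(3)| = 19.5 cm
3–4 s: |½(8 + 4)(1)| = 6 cm
4–7 s: v = 0 at t = 16/3 s; triangle areas 8/3 + 25/6 = 41/6 cm
Total distance = 97/3 cm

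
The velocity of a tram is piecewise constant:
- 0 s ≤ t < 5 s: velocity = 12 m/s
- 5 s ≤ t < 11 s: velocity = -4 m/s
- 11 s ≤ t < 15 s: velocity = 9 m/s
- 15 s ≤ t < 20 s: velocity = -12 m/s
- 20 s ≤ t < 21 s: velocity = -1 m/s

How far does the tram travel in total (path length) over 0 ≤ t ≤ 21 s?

Total distance travelled is ∫|v| dt — sum the magnitudes of each area piece.
0–5 s: |12| × 5 = 60 m
5–11 s: |-4| × 6 = 24 m
11–15 s: |9| × 4 = 36 m
15–20 s: |-12| × 5 = 60 m
20–21 s: |-1| × 1 = 1 m
Total distance = 181 m

181 m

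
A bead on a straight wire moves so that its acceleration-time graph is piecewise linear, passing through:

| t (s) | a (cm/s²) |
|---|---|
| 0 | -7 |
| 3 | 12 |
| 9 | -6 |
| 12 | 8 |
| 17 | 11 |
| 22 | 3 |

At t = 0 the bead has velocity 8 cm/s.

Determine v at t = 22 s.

119 cm/s

Δv equals the area under the a-t graph; then v = v₀ + Δv.
0–3 s: ½(-7 + 12)(3) = 7.5 cm/s
3–9 s: ½(12 + -6)(6) = 18 cm/s
9–12 s: ½(-6 + 8)(3) = 3 cm/s
12–17 s: ½(8 + 11)(5) = 47.5 cm/s
17–22 s: ½(11 + 3)(5) = 35 cm/s
Δv = 111 cm/s, so v(22) = 8 + (111) = 119 cm/s.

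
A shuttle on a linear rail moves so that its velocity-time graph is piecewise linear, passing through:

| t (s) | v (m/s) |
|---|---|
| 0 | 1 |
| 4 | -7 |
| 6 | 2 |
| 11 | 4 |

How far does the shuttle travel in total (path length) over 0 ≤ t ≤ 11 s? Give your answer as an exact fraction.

601/18 m

Distance (not displacement) is the total path length: add the absolute areas under v-t.
0–4 s: v = 0 at t = 0.5 s; triangle areas 0.25 + 12.25 = 12.5 m
4–6 s: v = 0 at t = 50/9 s; triangle areas 49/9 + 4/9 = 53/9 m
6–11 s: |½(2 + 4)(5)| = 15 m
Total distance = 601/18 m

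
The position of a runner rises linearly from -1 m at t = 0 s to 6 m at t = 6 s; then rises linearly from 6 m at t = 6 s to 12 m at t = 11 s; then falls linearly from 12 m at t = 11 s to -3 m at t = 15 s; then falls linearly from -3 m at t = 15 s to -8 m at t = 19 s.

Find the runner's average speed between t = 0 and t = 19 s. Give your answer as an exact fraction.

Average speed = (total path length)/(elapsed time); on a piecewise-linear x-t graph the path length is Σ|Δx|.
0–6 s: |Δx| = |6 − -1| = 7 m
6–11 s: |Δx| = |12 − 6| = 6 m
11–15 s: |Δx| = |-3 − 12| = 15 m
15–19 s: |Δx| = |-8 − -3| = 5 m
Total path = 33 m; average speed = 33/19 = 33/19 m/s.

33/19 m/s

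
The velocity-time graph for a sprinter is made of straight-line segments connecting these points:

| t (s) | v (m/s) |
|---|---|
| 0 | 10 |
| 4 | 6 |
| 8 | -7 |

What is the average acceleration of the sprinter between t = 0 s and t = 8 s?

Average acceleration = Δv/Δt = (-7 − 10)/(8 − 0) = -2.125 m/s².

-2.125 m/s²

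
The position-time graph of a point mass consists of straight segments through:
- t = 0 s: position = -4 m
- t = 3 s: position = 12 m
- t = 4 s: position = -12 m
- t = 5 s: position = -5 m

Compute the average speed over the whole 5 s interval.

9.4 m/s

Average speed = (total path length)/(elapsed time); on a piecewise-linear x-t graph the path length is Σ|Δx|.
0–3 s: |Δx| = |12 − -4| = 16 m
3–4 s: |Δx| = |-12 − 12| = 24 m
4–5 s: |Δx| = |-5 − -12| = 7 m
Total path = 47 m; average speed = 47/5 = 9.4 m/s.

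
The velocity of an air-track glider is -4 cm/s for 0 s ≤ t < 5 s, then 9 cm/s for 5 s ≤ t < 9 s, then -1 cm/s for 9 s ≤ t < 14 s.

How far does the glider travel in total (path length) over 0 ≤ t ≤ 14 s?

61 cm

Total distance travelled is ∫|v| dt — sum the magnitudes of each area piece.
0–5 s: |-4| × 5 = 20 cm
5–9 s: |9| × 4 = 36 cm
9–14 s: |-1| × 5 = 5 cm
Total distance = 61 cm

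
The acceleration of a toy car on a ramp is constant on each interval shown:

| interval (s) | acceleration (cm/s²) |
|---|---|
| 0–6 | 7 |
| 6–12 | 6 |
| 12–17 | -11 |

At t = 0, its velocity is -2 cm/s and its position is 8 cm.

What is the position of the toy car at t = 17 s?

On each constant-a segment, Δv = aΔt and Δx = v₀Δt + ½aΔt²; chain segment to segment.
0–6 s: v starts -2 cm/s; Δx = -2·6 + ½·7·6² = 114 cm; v ends 40 cm/s.
6–12 s: v starts 40 cm/s; Δx = 40·6 + ½·6·6² = 348 cm; v ends 76 cm/s.
12–17 s: v starts 76 cm/s; Δx = 76·5 + ½·-11·5² = 242.5 cm; v ends 21 cm/s.
x(17) = 8 + Σ Δx = 712.5 cm.

712.5 cm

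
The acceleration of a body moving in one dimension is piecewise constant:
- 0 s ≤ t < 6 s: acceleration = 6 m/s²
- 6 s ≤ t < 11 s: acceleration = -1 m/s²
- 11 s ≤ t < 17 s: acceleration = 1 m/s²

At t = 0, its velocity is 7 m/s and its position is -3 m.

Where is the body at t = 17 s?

On each constant-a segment, Δv = aΔt and Δx = v₀Δt + ½aΔt²; chain segment to segment.
0–6 s: v starts 7 m/s; Δx = 7·6 + ½·6·6² = 150 m; v ends 43 m/s.
6–11 s: v starts 43 m/s; Δx = 43·5 + ½·-1·5² = 202.5 m; v ends 38 m/s.
11–17 s: v starts 38 m/s; Δx = 38·6 + ½·1·6² = 246 m; v ends 44 m/s.
x(17) = -3 + Σ Δx = 595.5 m.

595.5 m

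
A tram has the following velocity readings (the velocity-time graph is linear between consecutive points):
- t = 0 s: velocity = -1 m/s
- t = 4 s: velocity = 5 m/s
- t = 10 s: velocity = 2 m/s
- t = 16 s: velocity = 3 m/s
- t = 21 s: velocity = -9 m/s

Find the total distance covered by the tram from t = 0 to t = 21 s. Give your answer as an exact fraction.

Distance (not displacement) is the total path length: add the absolute areas under v-t.
0–4 s: v = 0 at t = 2/3 s; triangle areas 1/3 + 25/3 = 26/3 m
4–10 s: |½(5 + 2)(6)| = 21 m
10–16 s: |½(2 + 3)(6)| = 15 m
16–21 s: v = 0 at t = 17.25 s; triangle areas 1.875 + 16.875 = 18.75 m
Total distance = 761/12 m

761/12 m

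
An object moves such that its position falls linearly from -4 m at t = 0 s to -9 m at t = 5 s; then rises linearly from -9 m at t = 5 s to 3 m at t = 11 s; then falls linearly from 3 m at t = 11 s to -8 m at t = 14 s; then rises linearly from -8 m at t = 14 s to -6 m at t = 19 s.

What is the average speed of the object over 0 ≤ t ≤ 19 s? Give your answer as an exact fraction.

30/19 m/s

Average speed = (total path length)/(elapsed time); on a piecewise-linear x-t graph the path length is Σ|Δx|.
0–5 s: |Δx| = |-9 − -4| = 5 m
5–11 s: |Δx| = |3 − -9| = 12 m
11–14 s: |Δx| = |-8 − 3| = 11 m
14–19 s: |Δx| = |-6 − -8| = 2 m
Total path = 30 m; average speed = 30/19 = 30/19 m/s.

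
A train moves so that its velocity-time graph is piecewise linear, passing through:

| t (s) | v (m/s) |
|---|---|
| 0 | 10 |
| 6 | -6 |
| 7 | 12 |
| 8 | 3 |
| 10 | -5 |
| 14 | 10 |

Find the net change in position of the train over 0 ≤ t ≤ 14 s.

Net displacement equals the area under the velocity-time graph (areas below the axis count negative).
0–6 s: ½(10 + -6)(6) = 12 m
6–7 s: ½(-6 + 12)(1) = 3 m
7–8 s: ½(12 + 3)(1) = 7.5 m
8–10 s: ½(3 + -5)(2) = -2 m
10–14 s: ½(-5 + 10)(4) = 10 m
Net displacement = 30.5 m

30.5 m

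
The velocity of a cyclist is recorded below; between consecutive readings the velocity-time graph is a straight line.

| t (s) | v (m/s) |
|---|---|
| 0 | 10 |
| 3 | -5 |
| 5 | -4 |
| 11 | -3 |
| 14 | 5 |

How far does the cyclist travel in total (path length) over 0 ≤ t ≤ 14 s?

Total distance travelled is ∫|v| dt — sum the magnitudes of each area piece.
0–3 s: v = 0 at t = 2 s; triangle areas 10 + 2.5 = 12.5 m
3–5 s: |½(-5 + -4)(2)| = 9 m
5–11 s: |½(-4 + -3)(6)| = 21 m
11–14 s: v = 0 at t = 12.125 s; triangle areas 1.6875 + 4.6875 = 6.375 m
Total distance = 48.875 m

48.875 m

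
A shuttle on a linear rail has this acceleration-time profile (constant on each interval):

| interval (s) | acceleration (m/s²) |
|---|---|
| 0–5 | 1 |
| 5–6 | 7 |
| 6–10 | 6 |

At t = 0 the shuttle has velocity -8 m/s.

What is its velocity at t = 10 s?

28 m/s

Δv equals the area under the a-t graph; then v = v₀ + Δv.
0–5 s: 1 × 5 = 5 m/s
5–6 s: 7 × 1 = 7 m/s
6–10 s: 6 × 4 = 24 m/s
Δv = 36 m/s, so v(10) = -8 + (36) = 28 m/s.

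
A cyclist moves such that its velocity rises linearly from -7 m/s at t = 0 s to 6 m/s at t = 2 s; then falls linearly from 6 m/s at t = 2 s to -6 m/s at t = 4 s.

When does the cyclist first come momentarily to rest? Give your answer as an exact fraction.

v changes sign on 0–2 s (from -7 to 6); the graph is linear there, so v = 0 at t = 0 + (7)·(2 − 0)/(6 − -7) = 14/13 s.

t = 14/13 s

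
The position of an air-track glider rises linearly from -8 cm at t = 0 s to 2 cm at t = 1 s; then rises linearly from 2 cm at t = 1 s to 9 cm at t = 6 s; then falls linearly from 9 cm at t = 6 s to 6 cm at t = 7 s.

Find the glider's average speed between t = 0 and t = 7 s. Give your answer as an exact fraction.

Average speed = (total path length)/(elapsed time); on a piecewise-linear x-t graph the path length is Σ|Δx|.
0–1 s: |Δx| = |2 − -8| = 10 cm
1–6 s: |Δx| = |9 − 2| = 7 cm
6–7 s: |Δx| = |6 − 9| = 3 cm
Total path = 20 cm; average speed = 20/7 = 20/7 cm/s.

20/7 cm/s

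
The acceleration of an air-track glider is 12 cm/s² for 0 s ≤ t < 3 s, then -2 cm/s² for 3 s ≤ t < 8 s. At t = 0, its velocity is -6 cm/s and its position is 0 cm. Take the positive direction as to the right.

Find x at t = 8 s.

161 cm

On each constant-a segment, Δv = aΔt and Δx = v₀Δt + ½aΔt²; chain segment to segment.
0–3 s: v starts -6 cm/s; Δx = -6·3 + ½·12·3² = 36 cm; v ends 30 cm/s.
3–8 s: v starts 30 cm/s; Δx = 30·5 + ½·-2·5² = 125 cm; v ends 20 cm/s.
x(8) = 0 + Σ Δx = 161 cm.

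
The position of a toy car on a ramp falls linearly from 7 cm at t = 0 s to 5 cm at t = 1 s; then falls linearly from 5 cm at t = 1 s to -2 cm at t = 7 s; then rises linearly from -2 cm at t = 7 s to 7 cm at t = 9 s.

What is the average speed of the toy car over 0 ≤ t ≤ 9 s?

Average speed = (total path length)/(elapsed time); on a piecewise-linear x-t graph the path length is Σ|Δx|.
0–1 s: |Δx| = |5 − 7| = 2 cm
1–7 s: |Δx| = |-2 − 5| = 7 cm
7–9 s: |Δx| = |7 − -2| = 9 cm
Total path = 18 cm; average speed = 18/9 = 2 cm/s.

2 cm/s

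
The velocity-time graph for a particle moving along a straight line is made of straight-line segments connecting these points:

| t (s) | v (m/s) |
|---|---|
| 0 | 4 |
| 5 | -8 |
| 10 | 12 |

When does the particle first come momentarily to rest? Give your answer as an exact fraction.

v changes sign on 0–5 s (from 4 to -8); the graph is linear there, so v = 0 at t = 0 + (-4)·(5 − 0)/(-8 − 4) = 5/3 s.

t = 5/3 s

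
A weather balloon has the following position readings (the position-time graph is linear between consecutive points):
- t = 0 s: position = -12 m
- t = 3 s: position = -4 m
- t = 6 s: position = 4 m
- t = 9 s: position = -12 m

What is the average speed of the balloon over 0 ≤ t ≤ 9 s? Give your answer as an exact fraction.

32/9 m/s

Average speed = (total path length)/(elapsed time); on a piecewise-linear x-t graph the path length is Σ|Δx|.
0–3 s: |Δx| = |-4 − -12| = 8 m
3–6 s: |Δx| = |4 − -4| = 8 m
6–9 s: |Δx| = |-12 − 4| = 16 m
Total path = 32 m; average speed = 32/9 = 32/9 m/s.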